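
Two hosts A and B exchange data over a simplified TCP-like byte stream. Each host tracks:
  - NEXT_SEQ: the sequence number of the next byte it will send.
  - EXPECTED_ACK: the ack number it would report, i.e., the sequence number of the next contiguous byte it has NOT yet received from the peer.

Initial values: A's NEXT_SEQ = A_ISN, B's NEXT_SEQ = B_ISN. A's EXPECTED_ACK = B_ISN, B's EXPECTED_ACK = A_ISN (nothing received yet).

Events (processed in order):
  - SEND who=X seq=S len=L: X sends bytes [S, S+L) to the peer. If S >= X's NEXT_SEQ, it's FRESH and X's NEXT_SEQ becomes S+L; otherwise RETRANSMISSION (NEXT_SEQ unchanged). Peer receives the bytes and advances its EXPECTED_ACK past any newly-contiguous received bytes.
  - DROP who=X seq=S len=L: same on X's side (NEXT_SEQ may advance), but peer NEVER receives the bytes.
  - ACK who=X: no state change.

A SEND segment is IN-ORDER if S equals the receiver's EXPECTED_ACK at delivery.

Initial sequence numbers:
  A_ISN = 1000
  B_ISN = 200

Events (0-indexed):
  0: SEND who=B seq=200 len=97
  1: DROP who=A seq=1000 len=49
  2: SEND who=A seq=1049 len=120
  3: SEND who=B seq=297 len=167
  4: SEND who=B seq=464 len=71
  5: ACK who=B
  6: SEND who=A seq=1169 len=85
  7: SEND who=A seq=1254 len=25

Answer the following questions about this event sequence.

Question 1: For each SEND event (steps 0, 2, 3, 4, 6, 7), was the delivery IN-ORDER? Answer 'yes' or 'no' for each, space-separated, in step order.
Answer: yes no yes yes no no

Derivation:
Step 0: SEND seq=200 -> in-order
Step 2: SEND seq=1049 -> out-of-order
Step 3: SEND seq=297 -> in-order
Step 4: SEND seq=464 -> in-order
Step 6: SEND seq=1169 -> out-of-order
Step 7: SEND seq=1254 -> out-of-order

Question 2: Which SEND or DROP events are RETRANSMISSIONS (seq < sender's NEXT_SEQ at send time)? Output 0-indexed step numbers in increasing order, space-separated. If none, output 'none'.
Answer: none

Derivation:
Step 0: SEND seq=200 -> fresh
Step 1: DROP seq=1000 -> fresh
Step 2: SEND seq=1049 -> fresh
Step 3: SEND seq=297 -> fresh
Step 4: SEND seq=464 -> fresh
Step 6: SEND seq=1169 -> fresh
Step 7: SEND seq=1254 -> fresh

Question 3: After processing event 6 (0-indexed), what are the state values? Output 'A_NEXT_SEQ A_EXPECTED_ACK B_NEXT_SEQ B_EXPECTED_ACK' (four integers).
After event 0: A_seq=1000 A_ack=297 B_seq=297 B_ack=1000
After event 1: A_seq=1049 A_ack=297 B_seq=297 B_ack=1000
After event 2: A_seq=1169 A_ack=297 B_seq=297 B_ack=1000
After event 3: A_seq=1169 A_ack=464 B_seq=464 B_ack=1000
After event 4: A_seq=1169 A_ack=535 B_seq=535 B_ack=1000
After event 5: A_seq=1169 A_ack=535 B_seq=535 B_ack=1000
After event 6: A_seq=1254 A_ack=535 B_seq=535 B_ack=1000

1254 535 535 1000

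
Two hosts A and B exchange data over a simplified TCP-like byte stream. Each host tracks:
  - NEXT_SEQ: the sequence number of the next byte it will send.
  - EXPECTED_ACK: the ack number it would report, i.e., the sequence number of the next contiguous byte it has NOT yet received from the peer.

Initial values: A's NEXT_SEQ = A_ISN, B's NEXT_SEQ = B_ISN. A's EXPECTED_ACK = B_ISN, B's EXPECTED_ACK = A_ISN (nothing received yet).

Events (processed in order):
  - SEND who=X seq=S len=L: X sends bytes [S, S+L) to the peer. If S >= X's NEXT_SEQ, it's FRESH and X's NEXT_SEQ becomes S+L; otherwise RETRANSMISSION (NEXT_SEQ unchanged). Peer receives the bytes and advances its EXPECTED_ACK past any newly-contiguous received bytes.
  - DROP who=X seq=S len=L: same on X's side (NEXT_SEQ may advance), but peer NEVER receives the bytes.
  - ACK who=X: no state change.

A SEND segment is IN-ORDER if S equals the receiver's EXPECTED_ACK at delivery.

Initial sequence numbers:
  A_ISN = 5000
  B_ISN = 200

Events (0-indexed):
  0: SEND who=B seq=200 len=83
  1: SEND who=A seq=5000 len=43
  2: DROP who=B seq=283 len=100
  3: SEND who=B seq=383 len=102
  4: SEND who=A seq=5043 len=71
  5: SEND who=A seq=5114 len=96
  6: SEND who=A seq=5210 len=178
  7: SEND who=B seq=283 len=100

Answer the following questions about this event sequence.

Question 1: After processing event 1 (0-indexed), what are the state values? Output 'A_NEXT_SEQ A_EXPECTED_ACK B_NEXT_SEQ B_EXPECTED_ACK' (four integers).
After event 0: A_seq=5000 A_ack=283 B_seq=283 B_ack=5000
After event 1: A_seq=5043 A_ack=283 B_seq=283 B_ack=5043

5043 283 283 5043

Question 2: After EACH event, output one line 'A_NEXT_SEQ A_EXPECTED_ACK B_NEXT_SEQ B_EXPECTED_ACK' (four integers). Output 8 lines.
5000 283 283 5000
5043 283 283 5043
5043 283 383 5043
5043 283 485 5043
5114 283 485 5114
5210 283 485 5210
5388 283 485 5388
5388 485 485 5388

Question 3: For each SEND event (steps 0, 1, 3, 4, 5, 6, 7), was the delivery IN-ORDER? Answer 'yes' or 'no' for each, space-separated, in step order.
Step 0: SEND seq=200 -> in-order
Step 1: SEND seq=5000 -> in-order
Step 3: SEND seq=383 -> out-of-order
Step 4: SEND seq=5043 -> in-order
Step 5: SEND seq=5114 -> in-order
Step 6: SEND seq=5210 -> in-order
Step 7: SEND seq=283 -> in-order

Answer: yes yes no yes yes yes yes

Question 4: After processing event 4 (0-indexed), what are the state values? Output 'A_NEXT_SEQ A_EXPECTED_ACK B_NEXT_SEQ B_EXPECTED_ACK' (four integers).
After event 0: A_seq=5000 A_ack=283 B_seq=283 B_ack=5000
After event 1: A_seq=5043 A_ack=283 B_seq=283 B_ack=5043
After event 2: A_seq=5043 A_ack=283 B_seq=383 B_ack=5043
After event 3: A_seq=5043 A_ack=283 B_seq=485 B_ack=5043
After event 4: A_seq=5114 A_ack=283 B_seq=485 B_ack=5114

5114 283 485 5114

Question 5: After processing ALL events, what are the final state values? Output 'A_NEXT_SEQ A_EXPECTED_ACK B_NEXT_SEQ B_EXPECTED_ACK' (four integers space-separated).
Answer: 5388 485 485 5388

Derivation:
After event 0: A_seq=5000 A_ack=283 B_seq=283 B_ack=5000
After event 1: A_seq=5043 A_ack=283 B_seq=283 B_ack=5043
After event 2: A_seq=5043 A_ack=283 B_seq=383 B_ack=5043
After event 3: A_seq=5043 A_ack=283 B_seq=485 B_ack=5043
After event 4: A_seq=5114 A_ack=283 B_seq=485 B_ack=5114
After event 5: A_seq=5210 A_ack=283 B_seq=485 B_ack=5210
After event 6: A_seq=5388 A_ack=283 B_seq=485 B_ack=5388
After event 7: A_seq=5388 A_ack=485 B_seq=485 B_ack=5388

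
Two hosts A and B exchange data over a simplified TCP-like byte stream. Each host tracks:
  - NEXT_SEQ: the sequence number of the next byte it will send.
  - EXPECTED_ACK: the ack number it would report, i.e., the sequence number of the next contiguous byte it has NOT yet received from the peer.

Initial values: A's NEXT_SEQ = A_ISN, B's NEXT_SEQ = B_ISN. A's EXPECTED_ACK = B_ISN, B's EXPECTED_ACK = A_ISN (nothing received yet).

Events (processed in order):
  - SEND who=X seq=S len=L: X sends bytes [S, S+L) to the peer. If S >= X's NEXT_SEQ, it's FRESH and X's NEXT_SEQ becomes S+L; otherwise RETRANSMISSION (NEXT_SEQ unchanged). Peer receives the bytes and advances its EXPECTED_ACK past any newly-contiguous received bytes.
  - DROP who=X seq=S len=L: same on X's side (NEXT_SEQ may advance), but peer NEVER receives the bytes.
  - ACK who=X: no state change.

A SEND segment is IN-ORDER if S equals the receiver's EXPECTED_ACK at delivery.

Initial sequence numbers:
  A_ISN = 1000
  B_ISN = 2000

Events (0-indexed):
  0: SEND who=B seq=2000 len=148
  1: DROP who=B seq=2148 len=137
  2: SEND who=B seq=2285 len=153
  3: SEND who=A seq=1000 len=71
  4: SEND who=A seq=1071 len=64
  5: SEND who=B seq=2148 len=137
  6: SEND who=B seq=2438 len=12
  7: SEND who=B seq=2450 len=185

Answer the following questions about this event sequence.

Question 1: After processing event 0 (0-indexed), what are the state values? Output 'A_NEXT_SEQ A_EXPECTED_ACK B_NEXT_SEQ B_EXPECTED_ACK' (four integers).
After event 0: A_seq=1000 A_ack=2148 B_seq=2148 B_ack=1000

1000 2148 2148 1000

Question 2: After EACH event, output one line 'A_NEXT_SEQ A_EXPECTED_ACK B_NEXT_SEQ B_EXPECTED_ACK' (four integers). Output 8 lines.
1000 2148 2148 1000
1000 2148 2285 1000
1000 2148 2438 1000
1071 2148 2438 1071
1135 2148 2438 1135
1135 2438 2438 1135
1135 2450 2450 1135
1135 2635 2635 1135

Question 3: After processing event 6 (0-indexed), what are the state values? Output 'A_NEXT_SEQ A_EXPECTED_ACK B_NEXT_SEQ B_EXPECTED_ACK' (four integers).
After event 0: A_seq=1000 A_ack=2148 B_seq=2148 B_ack=1000
After event 1: A_seq=1000 A_ack=2148 B_seq=2285 B_ack=1000
After event 2: A_seq=1000 A_ack=2148 B_seq=2438 B_ack=1000
After event 3: A_seq=1071 A_ack=2148 B_seq=2438 B_ack=1071
After event 4: A_seq=1135 A_ack=2148 B_seq=2438 B_ack=1135
After event 5: A_seq=1135 A_ack=2438 B_seq=2438 B_ack=1135
After event 6: A_seq=1135 A_ack=2450 B_seq=2450 B_ack=1135

1135 2450 2450 1135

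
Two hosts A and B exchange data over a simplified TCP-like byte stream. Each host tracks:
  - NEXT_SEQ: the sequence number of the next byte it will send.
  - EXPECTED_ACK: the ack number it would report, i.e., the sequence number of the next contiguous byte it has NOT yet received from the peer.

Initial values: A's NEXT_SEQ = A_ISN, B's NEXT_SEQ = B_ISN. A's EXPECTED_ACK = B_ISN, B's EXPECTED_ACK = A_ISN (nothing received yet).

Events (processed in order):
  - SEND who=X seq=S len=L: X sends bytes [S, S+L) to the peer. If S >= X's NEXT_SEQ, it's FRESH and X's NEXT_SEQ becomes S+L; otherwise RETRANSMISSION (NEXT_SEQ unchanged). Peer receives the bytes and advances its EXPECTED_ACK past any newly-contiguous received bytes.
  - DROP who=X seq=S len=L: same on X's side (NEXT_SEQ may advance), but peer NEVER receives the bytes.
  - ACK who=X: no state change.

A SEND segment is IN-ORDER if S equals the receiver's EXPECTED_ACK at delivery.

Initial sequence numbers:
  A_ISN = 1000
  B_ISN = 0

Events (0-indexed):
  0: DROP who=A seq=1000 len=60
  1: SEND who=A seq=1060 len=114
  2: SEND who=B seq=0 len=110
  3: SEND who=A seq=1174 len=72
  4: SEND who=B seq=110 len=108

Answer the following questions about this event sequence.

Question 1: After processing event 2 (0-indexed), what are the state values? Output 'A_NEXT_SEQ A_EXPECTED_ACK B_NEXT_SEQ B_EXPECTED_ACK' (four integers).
After event 0: A_seq=1060 A_ack=0 B_seq=0 B_ack=1000
After event 1: A_seq=1174 A_ack=0 B_seq=0 B_ack=1000
After event 2: A_seq=1174 A_ack=110 B_seq=110 B_ack=1000

1174 110 110 1000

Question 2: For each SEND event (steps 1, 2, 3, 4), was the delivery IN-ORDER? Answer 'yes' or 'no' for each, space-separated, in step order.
Answer: no yes no yes

Derivation:
Step 1: SEND seq=1060 -> out-of-order
Step 2: SEND seq=0 -> in-order
Step 3: SEND seq=1174 -> out-of-order
Step 4: SEND seq=110 -> in-order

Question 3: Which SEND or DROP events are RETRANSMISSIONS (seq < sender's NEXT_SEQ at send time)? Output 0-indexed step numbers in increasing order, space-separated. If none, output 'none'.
Step 0: DROP seq=1000 -> fresh
Step 1: SEND seq=1060 -> fresh
Step 2: SEND seq=0 -> fresh
Step 3: SEND seq=1174 -> fresh
Step 4: SEND seq=110 -> fresh

Answer: none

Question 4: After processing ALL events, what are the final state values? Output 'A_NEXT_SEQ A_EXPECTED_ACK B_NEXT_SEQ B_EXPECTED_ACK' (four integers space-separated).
After event 0: A_seq=1060 A_ack=0 B_seq=0 B_ack=1000
After event 1: A_seq=1174 A_ack=0 B_seq=0 B_ack=1000
After event 2: A_seq=1174 A_ack=110 B_seq=110 B_ack=1000
After event 3: A_seq=1246 A_ack=110 B_seq=110 B_ack=1000
After event 4: A_seq=1246 A_ack=218 B_seq=218 B_ack=1000

Answer: 1246 218 218 1000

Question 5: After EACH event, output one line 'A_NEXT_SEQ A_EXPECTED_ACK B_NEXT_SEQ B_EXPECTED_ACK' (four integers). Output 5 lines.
1060 0 0 1000
1174 0 0 1000
1174 110 110 1000
1246 110 110 1000
1246 218 218 1000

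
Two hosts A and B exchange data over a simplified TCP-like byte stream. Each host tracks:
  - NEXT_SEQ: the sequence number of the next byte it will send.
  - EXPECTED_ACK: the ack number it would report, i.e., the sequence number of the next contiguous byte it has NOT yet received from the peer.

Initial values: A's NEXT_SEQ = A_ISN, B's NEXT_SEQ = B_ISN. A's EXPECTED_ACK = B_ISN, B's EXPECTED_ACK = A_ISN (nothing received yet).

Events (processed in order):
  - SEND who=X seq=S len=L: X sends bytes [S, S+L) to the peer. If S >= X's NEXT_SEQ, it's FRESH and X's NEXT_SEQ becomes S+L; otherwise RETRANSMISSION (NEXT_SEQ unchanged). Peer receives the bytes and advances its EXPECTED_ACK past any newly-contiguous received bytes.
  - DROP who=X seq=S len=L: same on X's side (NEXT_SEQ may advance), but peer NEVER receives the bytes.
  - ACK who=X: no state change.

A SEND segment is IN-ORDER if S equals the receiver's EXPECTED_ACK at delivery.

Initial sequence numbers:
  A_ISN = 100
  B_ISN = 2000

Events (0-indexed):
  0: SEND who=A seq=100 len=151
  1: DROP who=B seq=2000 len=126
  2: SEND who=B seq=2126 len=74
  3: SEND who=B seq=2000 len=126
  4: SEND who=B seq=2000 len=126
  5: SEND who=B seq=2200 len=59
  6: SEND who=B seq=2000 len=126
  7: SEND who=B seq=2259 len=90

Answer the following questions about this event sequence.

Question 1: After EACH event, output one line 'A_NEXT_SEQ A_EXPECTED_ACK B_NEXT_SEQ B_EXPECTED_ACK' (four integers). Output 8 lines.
251 2000 2000 251
251 2000 2126 251
251 2000 2200 251
251 2200 2200 251
251 2200 2200 251
251 2259 2259 251
251 2259 2259 251
251 2349 2349 251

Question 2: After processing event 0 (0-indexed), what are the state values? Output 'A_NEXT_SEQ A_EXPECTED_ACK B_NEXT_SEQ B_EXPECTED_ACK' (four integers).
After event 0: A_seq=251 A_ack=2000 B_seq=2000 B_ack=251

251 2000 2000 251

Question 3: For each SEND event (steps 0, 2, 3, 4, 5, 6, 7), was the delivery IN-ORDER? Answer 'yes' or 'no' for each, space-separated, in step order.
Answer: yes no yes no yes no yes

Derivation:
Step 0: SEND seq=100 -> in-order
Step 2: SEND seq=2126 -> out-of-order
Step 3: SEND seq=2000 -> in-order
Step 4: SEND seq=2000 -> out-of-order
Step 5: SEND seq=2200 -> in-order
Step 6: SEND seq=2000 -> out-of-order
Step 7: SEND seq=2259 -> in-order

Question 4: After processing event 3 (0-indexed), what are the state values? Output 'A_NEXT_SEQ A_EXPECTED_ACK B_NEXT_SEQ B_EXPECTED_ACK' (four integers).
After event 0: A_seq=251 A_ack=2000 B_seq=2000 B_ack=251
After event 1: A_seq=251 A_ack=2000 B_seq=2126 B_ack=251
After event 2: A_seq=251 A_ack=2000 B_seq=2200 B_ack=251
After event 3: A_seq=251 A_ack=2200 B_seq=2200 B_ack=251

251 2200 2200 251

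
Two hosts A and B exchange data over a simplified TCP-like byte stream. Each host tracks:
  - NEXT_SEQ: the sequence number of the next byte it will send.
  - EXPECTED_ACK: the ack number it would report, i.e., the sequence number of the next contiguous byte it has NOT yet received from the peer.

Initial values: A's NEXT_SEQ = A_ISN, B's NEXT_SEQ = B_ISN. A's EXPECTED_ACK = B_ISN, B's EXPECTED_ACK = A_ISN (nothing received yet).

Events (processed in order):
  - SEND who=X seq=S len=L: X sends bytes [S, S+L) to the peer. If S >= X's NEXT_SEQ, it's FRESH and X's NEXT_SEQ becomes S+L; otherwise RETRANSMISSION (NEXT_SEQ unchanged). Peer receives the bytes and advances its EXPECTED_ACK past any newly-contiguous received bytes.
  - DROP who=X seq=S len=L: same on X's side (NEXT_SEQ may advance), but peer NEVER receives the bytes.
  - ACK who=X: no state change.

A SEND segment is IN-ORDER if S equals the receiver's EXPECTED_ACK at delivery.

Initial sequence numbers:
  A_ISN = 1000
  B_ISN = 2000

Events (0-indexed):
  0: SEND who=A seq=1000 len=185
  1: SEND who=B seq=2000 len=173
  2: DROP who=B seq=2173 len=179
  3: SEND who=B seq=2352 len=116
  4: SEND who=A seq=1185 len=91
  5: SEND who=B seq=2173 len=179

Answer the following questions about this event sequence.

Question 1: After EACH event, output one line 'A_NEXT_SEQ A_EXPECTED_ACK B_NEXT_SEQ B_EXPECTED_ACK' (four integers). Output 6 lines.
1185 2000 2000 1185
1185 2173 2173 1185
1185 2173 2352 1185
1185 2173 2468 1185
1276 2173 2468 1276
1276 2468 2468 1276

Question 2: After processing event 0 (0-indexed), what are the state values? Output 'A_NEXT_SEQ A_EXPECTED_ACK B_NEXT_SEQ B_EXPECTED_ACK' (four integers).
After event 0: A_seq=1185 A_ack=2000 B_seq=2000 B_ack=1185

1185 2000 2000 1185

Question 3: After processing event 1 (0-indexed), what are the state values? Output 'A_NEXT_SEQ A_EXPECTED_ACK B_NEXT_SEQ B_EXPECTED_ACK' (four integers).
After event 0: A_seq=1185 A_ack=2000 B_seq=2000 B_ack=1185
After event 1: A_seq=1185 A_ack=2173 B_seq=2173 B_ack=1185

1185 2173 2173 1185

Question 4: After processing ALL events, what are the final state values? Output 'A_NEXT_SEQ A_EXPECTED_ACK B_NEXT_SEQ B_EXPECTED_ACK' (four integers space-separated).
Answer: 1276 2468 2468 1276

Derivation:
After event 0: A_seq=1185 A_ack=2000 B_seq=2000 B_ack=1185
After event 1: A_seq=1185 A_ack=2173 B_seq=2173 B_ack=1185
After event 2: A_seq=1185 A_ack=2173 B_seq=2352 B_ack=1185
After event 3: A_seq=1185 A_ack=2173 B_seq=2468 B_ack=1185
After event 4: A_seq=1276 A_ack=2173 B_seq=2468 B_ack=1276
After event 5: A_seq=1276 A_ack=2468 B_seq=2468 B_ack=1276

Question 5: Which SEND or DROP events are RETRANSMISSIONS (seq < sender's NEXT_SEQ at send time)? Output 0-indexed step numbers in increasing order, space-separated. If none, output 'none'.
Answer: 5

Derivation:
Step 0: SEND seq=1000 -> fresh
Step 1: SEND seq=2000 -> fresh
Step 2: DROP seq=2173 -> fresh
Step 3: SEND seq=2352 -> fresh
Step 4: SEND seq=1185 -> fresh
Step 5: SEND seq=2173 -> retransmit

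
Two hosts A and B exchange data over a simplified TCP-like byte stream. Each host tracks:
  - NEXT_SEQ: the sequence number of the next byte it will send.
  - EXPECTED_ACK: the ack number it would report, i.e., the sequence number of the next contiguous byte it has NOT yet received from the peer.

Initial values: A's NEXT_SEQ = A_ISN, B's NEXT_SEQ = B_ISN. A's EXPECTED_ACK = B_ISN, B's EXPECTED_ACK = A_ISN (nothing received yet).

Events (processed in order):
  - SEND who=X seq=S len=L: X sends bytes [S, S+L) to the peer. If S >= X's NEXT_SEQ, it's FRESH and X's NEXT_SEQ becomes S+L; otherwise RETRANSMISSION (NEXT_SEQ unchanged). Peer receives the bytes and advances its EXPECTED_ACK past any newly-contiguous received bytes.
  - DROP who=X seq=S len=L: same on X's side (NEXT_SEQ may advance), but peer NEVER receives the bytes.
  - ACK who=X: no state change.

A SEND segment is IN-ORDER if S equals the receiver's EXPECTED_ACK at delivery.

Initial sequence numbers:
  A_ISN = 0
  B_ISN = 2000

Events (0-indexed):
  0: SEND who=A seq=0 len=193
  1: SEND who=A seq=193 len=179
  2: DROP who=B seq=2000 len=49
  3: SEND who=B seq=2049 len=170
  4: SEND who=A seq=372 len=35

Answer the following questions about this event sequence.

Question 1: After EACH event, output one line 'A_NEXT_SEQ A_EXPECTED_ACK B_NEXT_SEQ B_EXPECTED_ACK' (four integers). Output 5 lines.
193 2000 2000 193
372 2000 2000 372
372 2000 2049 372
372 2000 2219 372
407 2000 2219 407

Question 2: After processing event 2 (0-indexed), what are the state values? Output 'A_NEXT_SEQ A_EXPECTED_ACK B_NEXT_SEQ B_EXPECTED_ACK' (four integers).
After event 0: A_seq=193 A_ack=2000 B_seq=2000 B_ack=193
After event 1: A_seq=372 A_ack=2000 B_seq=2000 B_ack=372
After event 2: A_seq=372 A_ack=2000 B_seq=2049 B_ack=372

372 2000 2049 372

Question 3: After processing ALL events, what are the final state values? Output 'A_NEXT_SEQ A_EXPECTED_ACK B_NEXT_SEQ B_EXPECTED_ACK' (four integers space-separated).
Answer: 407 2000 2219 407

Derivation:
After event 0: A_seq=193 A_ack=2000 B_seq=2000 B_ack=193
After event 1: A_seq=372 A_ack=2000 B_seq=2000 B_ack=372
After event 2: A_seq=372 A_ack=2000 B_seq=2049 B_ack=372
After event 3: A_seq=372 A_ack=2000 B_seq=2219 B_ack=372
After event 4: A_seq=407 A_ack=2000 B_seq=2219 B_ack=407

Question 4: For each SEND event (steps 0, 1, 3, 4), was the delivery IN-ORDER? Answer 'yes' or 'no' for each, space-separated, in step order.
Step 0: SEND seq=0 -> in-order
Step 1: SEND seq=193 -> in-order
Step 3: SEND seq=2049 -> out-of-order
Step 4: SEND seq=372 -> in-order

Answer: yes yes no yes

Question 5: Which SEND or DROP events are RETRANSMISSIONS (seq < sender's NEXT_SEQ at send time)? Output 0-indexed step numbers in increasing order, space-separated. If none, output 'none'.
Answer: none

Derivation:
Step 0: SEND seq=0 -> fresh
Step 1: SEND seq=193 -> fresh
Step 2: DROP seq=2000 -> fresh
Step 3: SEND seq=2049 -> fresh
Step 4: SEND seq=372 -> fresh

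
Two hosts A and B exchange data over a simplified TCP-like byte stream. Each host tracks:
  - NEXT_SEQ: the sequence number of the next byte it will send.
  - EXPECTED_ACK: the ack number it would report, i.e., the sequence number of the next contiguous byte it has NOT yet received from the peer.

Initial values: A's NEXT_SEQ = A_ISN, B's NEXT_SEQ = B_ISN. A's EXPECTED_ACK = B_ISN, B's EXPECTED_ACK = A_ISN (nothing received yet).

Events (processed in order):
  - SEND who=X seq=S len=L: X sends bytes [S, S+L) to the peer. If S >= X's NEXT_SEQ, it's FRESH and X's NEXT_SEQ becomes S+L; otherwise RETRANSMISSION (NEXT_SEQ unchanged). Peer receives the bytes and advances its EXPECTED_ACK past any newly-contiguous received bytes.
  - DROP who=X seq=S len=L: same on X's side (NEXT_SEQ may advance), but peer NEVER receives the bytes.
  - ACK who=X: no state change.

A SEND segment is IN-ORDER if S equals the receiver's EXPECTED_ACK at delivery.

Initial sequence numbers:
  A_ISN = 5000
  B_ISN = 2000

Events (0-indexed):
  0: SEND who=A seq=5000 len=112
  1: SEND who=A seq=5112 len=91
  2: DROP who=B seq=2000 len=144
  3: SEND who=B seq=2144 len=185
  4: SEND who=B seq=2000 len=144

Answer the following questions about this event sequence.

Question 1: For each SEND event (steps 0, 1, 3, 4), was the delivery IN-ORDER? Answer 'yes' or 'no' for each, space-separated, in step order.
Answer: yes yes no yes

Derivation:
Step 0: SEND seq=5000 -> in-order
Step 1: SEND seq=5112 -> in-order
Step 3: SEND seq=2144 -> out-of-order
Step 4: SEND seq=2000 -> in-order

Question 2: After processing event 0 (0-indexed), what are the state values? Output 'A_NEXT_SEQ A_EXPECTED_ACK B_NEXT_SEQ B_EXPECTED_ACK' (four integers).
After event 0: A_seq=5112 A_ack=2000 B_seq=2000 B_ack=5112

5112 2000 2000 5112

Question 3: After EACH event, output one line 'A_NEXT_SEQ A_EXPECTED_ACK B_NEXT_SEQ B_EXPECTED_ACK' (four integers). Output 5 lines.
5112 2000 2000 5112
5203 2000 2000 5203
5203 2000 2144 5203
5203 2000 2329 5203
5203 2329 2329 5203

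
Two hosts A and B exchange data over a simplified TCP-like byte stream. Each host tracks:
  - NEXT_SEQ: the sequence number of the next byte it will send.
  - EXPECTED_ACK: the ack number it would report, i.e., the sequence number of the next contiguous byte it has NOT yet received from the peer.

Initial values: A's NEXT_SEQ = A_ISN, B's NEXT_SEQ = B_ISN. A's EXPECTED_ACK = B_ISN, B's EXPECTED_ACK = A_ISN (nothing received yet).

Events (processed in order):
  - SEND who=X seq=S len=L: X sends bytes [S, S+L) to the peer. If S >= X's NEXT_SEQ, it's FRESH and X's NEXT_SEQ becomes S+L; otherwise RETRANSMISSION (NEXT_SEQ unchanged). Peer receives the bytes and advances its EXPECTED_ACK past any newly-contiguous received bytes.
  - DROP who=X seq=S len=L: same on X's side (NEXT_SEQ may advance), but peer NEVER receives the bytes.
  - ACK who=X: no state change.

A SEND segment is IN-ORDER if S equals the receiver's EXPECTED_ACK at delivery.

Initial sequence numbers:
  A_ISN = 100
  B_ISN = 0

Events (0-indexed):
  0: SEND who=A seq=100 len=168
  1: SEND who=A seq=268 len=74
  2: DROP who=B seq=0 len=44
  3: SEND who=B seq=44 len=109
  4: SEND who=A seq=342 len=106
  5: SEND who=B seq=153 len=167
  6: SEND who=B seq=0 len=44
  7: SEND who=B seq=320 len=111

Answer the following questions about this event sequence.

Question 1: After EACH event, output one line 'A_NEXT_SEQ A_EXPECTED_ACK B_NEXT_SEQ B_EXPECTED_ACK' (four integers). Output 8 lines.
268 0 0 268
342 0 0 342
342 0 44 342
342 0 153 342
448 0 153 448
448 0 320 448
448 320 320 448
448 431 431 448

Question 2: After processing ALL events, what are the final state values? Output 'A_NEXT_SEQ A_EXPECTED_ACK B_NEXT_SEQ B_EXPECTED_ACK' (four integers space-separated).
Answer: 448 431 431 448

Derivation:
After event 0: A_seq=268 A_ack=0 B_seq=0 B_ack=268
After event 1: A_seq=342 A_ack=0 B_seq=0 B_ack=342
After event 2: A_seq=342 A_ack=0 B_seq=44 B_ack=342
After event 3: A_seq=342 A_ack=0 B_seq=153 B_ack=342
After event 4: A_seq=448 A_ack=0 B_seq=153 B_ack=448
After event 5: A_seq=448 A_ack=0 B_seq=320 B_ack=448
After event 6: A_seq=448 A_ack=320 B_seq=320 B_ack=448
After event 7: A_seq=448 A_ack=431 B_seq=431 B_ack=448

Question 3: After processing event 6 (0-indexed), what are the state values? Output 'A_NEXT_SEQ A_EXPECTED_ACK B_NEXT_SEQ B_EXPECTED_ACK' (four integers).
After event 0: A_seq=268 A_ack=0 B_seq=0 B_ack=268
After event 1: A_seq=342 A_ack=0 B_seq=0 B_ack=342
After event 2: A_seq=342 A_ack=0 B_seq=44 B_ack=342
After event 3: A_seq=342 A_ack=0 B_seq=153 B_ack=342
After event 4: A_seq=448 A_ack=0 B_seq=153 B_ack=448
After event 5: A_seq=448 A_ack=0 B_seq=320 B_ack=448
After event 6: A_seq=448 A_ack=320 B_seq=320 B_ack=448

448 320 320 448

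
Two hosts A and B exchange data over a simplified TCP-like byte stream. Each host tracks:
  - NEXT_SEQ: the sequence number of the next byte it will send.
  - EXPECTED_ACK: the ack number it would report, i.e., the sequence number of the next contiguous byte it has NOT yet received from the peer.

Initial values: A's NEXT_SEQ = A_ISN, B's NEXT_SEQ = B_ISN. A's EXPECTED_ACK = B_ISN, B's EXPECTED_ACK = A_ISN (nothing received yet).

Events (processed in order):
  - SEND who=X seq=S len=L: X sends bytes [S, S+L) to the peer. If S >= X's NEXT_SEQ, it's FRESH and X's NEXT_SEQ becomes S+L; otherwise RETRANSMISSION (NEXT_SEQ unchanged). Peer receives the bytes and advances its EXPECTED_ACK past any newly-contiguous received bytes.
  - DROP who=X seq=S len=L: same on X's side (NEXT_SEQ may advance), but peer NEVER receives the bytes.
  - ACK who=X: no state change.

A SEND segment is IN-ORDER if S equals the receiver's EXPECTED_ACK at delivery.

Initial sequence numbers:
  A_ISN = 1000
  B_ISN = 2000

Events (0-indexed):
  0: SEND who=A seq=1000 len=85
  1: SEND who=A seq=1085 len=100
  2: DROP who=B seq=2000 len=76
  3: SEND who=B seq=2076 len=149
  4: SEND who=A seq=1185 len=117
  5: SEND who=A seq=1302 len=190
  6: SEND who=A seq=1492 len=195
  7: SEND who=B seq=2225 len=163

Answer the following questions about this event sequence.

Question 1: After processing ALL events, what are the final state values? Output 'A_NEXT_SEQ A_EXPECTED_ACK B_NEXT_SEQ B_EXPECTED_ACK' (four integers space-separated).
Answer: 1687 2000 2388 1687

Derivation:
After event 0: A_seq=1085 A_ack=2000 B_seq=2000 B_ack=1085
After event 1: A_seq=1185 A_ack=2000 B_seq=2000 B_ack=1185
After event 2: A_seq=1185 A_ack=2000 B_seq=2076 B_ack=1185
After event 3: A_seq=1185 A_ack=2000 B_seq=2225 B_ack=1185
After event 4: A_seq=1302 A_ack=2000 B_seq=2225 B_ack=1302
After event 5: A_seq=1492 A_ack=2000 B_seq=2225 B_ack=1492
After event 6: A_seq=1687 A_ack=2000 B_seq=2225 B_ack=1687
After event 7: A_seq=1687 A_ack=2000 B_seq=2388 B_ack=1687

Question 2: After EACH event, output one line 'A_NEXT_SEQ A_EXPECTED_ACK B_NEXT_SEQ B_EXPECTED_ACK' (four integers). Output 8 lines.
1085 2000 2000 1085
1185 2000 2000 1185
1185 2000 2076 1185
1185 2000 2225 1185
1302 2000 2225 1302
1492 2000 2225 1492
1687 2000 2225 1687
1687 2000 2388 1687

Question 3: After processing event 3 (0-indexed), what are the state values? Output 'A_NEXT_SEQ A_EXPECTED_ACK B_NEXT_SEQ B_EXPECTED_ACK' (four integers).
After event 0: A_seq=1085 A_ack=2000 B_seq=2000 B_ack=1085
After event 1: A_seq=1185 A_ack=2000 B_seq=2000 B_ack=1185
After event 2: A_seq=1185 A_ack=2000 B_seq=2076 B_ack=1185
After event 3: A_seq=1185 A_ack=2000 B_seq=2225 B_ack=1185

1185 2000 2225 1185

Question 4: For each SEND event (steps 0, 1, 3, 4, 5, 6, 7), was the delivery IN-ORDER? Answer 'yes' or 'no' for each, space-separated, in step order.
Answer: yes yes no yes yes yes no

Derivation:
Step 0: SEND seq=1000 -> in-order
Step 1: SEND seq=1085 -> in-order
Step 3: SEND seq=2076 -> out-of-order
Step 4: SEND seq=1185 -> in-order
Step 5: SEND seq=1302 -> in-order
Step 6: SEND seq=1492 -> in-order
Step 7: SEND seq=2225 -> out-of-order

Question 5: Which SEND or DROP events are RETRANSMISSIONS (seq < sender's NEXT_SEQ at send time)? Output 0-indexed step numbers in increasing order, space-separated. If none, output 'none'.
Step 0: SEND seq=1000 -> fresh
Step 1: SEND seq=1085 -> fresh
Step 2: DROP seq=2000 -> fresh
Step 3: SEND seq=2076 -> fresh
Step 4: SEND seq=1185 -> fresh
Step 5: SEND seq=1302 -> fresh
Step 6: SEND seq=1492 -> fresh
Step 7: SEND seq=2225 -> fresh

Answer: none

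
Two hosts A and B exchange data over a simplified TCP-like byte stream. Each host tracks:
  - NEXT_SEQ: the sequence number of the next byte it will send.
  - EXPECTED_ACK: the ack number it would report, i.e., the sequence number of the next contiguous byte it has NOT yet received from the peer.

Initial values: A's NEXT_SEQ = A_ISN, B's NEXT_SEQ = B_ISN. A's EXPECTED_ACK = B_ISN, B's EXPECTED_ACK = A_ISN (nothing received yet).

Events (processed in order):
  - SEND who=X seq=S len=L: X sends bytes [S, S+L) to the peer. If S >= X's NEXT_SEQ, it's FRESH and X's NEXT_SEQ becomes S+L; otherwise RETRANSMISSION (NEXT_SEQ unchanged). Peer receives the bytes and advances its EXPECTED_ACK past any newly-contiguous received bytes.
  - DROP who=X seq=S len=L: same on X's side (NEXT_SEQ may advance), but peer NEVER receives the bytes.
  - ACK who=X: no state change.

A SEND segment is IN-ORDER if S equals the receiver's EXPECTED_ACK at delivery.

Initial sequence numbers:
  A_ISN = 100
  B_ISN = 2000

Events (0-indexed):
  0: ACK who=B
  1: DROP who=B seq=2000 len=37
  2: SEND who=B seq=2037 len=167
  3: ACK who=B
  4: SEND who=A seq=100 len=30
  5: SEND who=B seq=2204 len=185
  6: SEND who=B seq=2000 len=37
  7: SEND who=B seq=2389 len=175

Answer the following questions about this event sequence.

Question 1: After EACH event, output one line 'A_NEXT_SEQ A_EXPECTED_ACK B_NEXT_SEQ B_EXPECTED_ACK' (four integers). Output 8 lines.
100 2000 2000 100
100 2000 2037 100
100 2000 2204 100
100 2000 2204 100
130 2000 2204 130
130 2000 2389 130
130 2389 2389 130
130 2564 2564 130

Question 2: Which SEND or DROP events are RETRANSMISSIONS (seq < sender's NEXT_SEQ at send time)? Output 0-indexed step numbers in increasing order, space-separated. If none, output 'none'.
Step 1: DROP seq=2000 -> fresh
Step 2: SEND seq=2037 -> fresh
Step 4: SEND seq=100 -> fresh
Step 5: SEND seq=2204 -> fresh
Step 6: SEND seq=2000 -> retransmit
Step 7: SEND seq=2389 -> fresh

Answer: 6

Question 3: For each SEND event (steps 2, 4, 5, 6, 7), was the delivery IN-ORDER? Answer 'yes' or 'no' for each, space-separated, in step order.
Step 2: SEND seq=2037 -> out-of-order
Step 4: SEND seq=100 -> in-order
Step 5: SEND seq=2204 -> out-of-order
Step 6: SEND seq=2000 -> in-order
Step 7: SEND seq=2389 -> in-order

Answer: no yes no yes yes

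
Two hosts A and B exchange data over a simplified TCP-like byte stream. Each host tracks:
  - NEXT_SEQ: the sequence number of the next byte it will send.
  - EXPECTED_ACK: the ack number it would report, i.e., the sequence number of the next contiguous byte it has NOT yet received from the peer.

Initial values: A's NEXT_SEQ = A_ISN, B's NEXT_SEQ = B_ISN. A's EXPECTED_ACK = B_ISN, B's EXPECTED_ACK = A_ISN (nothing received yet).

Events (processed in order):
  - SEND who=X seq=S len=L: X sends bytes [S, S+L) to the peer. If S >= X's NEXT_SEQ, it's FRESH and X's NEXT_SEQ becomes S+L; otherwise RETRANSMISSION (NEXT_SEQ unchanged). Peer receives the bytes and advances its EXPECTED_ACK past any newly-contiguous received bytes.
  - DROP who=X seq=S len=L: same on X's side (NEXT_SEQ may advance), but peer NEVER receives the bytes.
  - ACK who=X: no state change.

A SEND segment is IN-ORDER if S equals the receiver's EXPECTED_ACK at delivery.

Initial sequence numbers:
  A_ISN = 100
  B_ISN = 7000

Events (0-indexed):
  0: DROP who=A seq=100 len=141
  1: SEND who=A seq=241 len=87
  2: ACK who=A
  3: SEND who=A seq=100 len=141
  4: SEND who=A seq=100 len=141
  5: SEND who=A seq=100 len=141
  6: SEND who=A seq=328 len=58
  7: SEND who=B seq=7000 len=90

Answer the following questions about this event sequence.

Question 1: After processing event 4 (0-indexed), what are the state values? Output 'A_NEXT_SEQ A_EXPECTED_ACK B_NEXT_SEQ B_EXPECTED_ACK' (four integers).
After event 0: A_seq=241 A_ack=7000 B_seq=7000 B_ack=100
After event 1: A_seq=328 A_ack=7000 B_seq=7000 B_ack=100
After event 2: A_seq=328 A_ack=7000 B_seq=7000 B_ack=100
After event 3: A_seq=328 A_ack=7000 B_seq=7000 B_ack=328
After event 4: A_seq=328 A_ack=7000 B_seq=7000 B_ack=328

328 7000 7000 328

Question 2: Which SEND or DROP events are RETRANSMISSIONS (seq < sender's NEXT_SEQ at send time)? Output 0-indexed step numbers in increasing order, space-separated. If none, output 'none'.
Step 0: DROP seq=100 -> fresh
Step 1: SEND seq=241 -> fresh
Step 3: SEND seq=100 -> retransmit
Step 4: SEND seq=100 -> retransmit
Step 5: SEND seq=100 -> retransmit
Step 6: SEND seq=328 -> fresh
Step 7: SEND seq=7000 -> fresh

Answer: 3 4 5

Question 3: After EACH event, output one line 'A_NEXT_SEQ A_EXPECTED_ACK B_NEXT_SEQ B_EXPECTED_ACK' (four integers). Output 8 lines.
241 7000 7000 100
328 7000 7000 100
328 7000 7000 100
328 7000 7000 328
328 7000 7000 328
328 7000 7000 328
386 7000 7000 386
386 7090 7090 386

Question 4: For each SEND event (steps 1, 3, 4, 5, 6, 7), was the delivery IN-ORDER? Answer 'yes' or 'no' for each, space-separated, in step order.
Answer: no yes no no yes yes

Derivation:
Step 1: SEND seq=241 -> out-of-order
Step 3: SEND seq=100 -> in-order
Step 4: SEND seq=100 -> out-of-order
Step 5: SEND seq=100 -> out-of-order
Step 6: SEND seq=328 -> in-order
Step 7: SEND seq=7000 -> in-order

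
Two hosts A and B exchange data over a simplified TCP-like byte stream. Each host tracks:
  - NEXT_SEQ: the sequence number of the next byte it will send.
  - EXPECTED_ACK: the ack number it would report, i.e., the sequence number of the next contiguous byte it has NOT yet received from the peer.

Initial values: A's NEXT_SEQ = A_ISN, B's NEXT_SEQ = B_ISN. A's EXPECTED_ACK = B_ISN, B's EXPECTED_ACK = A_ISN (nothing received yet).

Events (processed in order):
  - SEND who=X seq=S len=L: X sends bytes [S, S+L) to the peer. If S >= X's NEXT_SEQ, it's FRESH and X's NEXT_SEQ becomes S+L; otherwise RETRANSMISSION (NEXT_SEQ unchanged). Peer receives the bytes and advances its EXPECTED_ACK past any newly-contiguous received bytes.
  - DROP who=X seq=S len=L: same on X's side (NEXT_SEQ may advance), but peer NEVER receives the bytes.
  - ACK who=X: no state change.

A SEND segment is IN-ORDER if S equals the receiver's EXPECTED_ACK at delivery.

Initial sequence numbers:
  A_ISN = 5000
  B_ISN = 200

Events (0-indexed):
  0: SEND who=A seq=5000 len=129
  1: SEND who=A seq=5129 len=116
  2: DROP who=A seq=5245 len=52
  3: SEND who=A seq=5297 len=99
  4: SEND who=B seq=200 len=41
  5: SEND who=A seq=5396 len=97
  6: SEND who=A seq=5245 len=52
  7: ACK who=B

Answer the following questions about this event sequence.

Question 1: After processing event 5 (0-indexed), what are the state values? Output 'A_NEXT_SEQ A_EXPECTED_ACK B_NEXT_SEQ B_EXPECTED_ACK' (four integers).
After event 0: A_seq=5129 A_ack=200 B_seq=200 B_ack=5129
After event 1: A_seq=5245 A_ack=200 B_seq=200 B_ack=5245
After event 2: A_seq=5297 A_ack=200 B_seq=200 B_ack=5245
After event 3: A_seq=5396 A_ack=200 B_seq=200 B_ack=5245
After event 4: A_seq=5396 A_ack=241 B_seq=241 B_ack=5245
After event 5: A_seq=5493 A_ack=241 B_seq=241 B_ack=5245

5493 241 241 5245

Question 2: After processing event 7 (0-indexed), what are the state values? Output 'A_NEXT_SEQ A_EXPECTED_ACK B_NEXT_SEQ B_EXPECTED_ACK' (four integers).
After event 0: A_seq=5129 A_ack=200 B_seq=200 B_ack=5129
After event 1: A_seq=5245 A_ack=200 B_seq=200 B_ack=5245
After event 2: A_seq=5297 A_ack=200 B_seq=200 B_ack=5245
After event 3: A_seq=5396 A_ack=200 B_seq=200 B_ack=5245
After event 4: A_seq=5396 A_ack=241 B_seq=241 B_ack=5245
After event 5: A_seq=5493 A_ack=241 B_seq=241 B_ack=5245
After event 6: A_seq=5493 A_ack=241 B_seq=241 B_ack=5493
After event 7: A_seq=5493 A_ack=241 B_seq=241 B_ack=5493

5493 241 241 5493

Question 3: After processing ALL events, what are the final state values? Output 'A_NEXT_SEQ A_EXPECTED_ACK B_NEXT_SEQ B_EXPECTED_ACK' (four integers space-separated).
Answer: 5493 241 241 5493

Derivation:
After event 0: A_seq=5129 A_ack=200 B_seq=200 B_ack=5129
After event 1: A_seq=5245 A_ack=200 B_seq=200 B_ack=5245
After event 2: A_seq=5297 A_ack=200 B_seq=200 B_ack=5245
After event 3: A_seq=5396 A_ack=200 B_seq=200 B_ack=5245
After event 4: A_seq=5396 A_ack=241 B_seq=241 B_ack=5245
After event 5: A_seq=5493 A_ack=241 B_seq=241 B_ack=5245
After event 6: A_seq=5493 A_ack=241 B_seq=241 B_ack=5493
After event 7: A_seq=5493 A_ack=241 B_seq=241 B_ack=5493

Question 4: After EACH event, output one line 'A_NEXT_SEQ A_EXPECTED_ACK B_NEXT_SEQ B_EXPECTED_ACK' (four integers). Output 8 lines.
5129 200 200 5129
5245 200 200 5245
5297 200 200 5245
5396 200 200 5245
5396 241 241 5245
5493 241 241 5245
5493 241 241 5493
5493 241 241 5493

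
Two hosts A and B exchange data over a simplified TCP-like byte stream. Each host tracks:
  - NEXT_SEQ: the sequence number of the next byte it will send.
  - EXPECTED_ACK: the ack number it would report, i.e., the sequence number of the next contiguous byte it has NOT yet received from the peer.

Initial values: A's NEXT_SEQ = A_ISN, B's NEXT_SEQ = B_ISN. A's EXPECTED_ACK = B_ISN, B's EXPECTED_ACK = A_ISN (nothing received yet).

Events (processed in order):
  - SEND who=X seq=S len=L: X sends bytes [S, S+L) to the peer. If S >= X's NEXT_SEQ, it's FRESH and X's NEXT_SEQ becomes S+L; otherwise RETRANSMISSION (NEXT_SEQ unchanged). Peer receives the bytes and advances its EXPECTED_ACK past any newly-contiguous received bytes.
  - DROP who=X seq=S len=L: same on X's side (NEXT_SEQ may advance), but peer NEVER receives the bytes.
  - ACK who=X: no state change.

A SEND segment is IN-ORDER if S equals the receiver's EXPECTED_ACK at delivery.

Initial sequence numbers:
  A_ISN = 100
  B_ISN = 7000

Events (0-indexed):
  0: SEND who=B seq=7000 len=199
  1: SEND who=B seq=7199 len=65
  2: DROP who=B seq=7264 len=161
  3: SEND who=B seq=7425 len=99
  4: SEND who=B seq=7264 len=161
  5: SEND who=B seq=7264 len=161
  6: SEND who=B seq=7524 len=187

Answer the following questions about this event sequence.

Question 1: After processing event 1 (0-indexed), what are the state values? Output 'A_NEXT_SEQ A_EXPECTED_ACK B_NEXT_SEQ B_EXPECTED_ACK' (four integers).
After event 0: A_seq=100 A_ack=7199 B_seq=7199 B_ack=100
After event 1: A_seq=100 A_ack=7264 B_seq=7264 B_ack=100

100 7264 7264 100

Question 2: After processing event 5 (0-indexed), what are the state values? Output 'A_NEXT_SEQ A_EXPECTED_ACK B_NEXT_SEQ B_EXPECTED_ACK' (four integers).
After event 0: A_seq=100 A_ack=7199 B_seq=7199 B_ack=100
After event 1: A_seq=100 A_ack=7264 B_seq=7264 B_ack=100
After event 2: A_seq=100 A_ack=7264 B_seq=7425 B_ack=100
After event 3: A_seq=100 A_ack=7264 B_seq=7524 B_ack=100
After event 4: A_seq=100 A_ack=7524 B_seq=7524 B_ack=100
After event 5: A_seq=100 A_ack=7524 B_seq=7524 B_ack=100

100 7524 7524 100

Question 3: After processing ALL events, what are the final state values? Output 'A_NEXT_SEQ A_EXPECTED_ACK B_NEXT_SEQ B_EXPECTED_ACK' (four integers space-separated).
After event 0: A_seq=100 A_ack=7199 B_seq=7199 B_ack=100
After event 1: A_seq=100 A_ack=7264 B_seq=7264 B_ack=100
After event 2: A_seq=100 A_ack=7264 B_seq=7425 B_ack=100
After event 3: A_seq=100 A_ack=7264 B_seq=7524 B_ack=100
After event 4: A_seq=100 A_ack=7524 B_seq=7524 B_ack=100
After event 5: A_seq=100 A_ack=7524 B_seq=7524 B_ack=100
After event 6: A_seq=100 A_ack=7711 B_seq=7711 B_ack=100

Answer: 100 7711 7711 100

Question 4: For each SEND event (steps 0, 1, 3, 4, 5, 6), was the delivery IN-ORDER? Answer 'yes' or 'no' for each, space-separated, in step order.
Step 0: SEND seq=7000 -> in-order
Step 1: SEND seq=7199 -> in-order
Step 3: SEND seq=7425 -> out-of-order
Step 4: SEND seq=7264 -> in-order
Step 5: SEND seq=7264 -> out-of-order
Step 6: SEND seq=7524 -> in-order

Answer: yes yes no yes no yes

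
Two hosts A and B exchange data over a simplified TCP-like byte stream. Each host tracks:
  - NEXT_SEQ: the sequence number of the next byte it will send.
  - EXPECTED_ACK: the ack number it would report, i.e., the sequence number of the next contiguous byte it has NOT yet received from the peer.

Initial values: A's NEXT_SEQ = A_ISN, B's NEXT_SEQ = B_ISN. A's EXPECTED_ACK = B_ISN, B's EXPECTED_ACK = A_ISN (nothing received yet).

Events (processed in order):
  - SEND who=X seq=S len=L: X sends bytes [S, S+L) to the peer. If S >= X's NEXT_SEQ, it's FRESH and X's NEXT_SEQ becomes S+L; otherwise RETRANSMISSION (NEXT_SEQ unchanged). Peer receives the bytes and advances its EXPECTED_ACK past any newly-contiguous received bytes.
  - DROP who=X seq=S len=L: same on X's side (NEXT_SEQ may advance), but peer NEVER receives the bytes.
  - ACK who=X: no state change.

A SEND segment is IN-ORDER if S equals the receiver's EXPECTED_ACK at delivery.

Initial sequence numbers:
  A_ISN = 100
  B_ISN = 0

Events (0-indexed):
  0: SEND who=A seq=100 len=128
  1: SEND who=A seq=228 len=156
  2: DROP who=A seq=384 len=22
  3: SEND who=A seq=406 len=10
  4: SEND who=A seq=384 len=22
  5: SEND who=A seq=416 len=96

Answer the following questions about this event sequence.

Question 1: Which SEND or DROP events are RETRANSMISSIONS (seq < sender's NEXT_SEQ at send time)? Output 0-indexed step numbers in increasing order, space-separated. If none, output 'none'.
Step 0: SEND seq=100 -> fresh
Step 1: SEND seq=228 -> fresh
Step 2: DROP seq=384 -> fresh
Step 3: SEND seq=406 -> fresh
Step 4: SEND seq=384 -> retransmit
Step 5: SEND seq=416 -> fresh

Answer: 4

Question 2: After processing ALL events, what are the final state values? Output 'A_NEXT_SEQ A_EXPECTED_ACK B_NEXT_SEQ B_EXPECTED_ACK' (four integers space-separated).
Answer: 512 0 0 512

Derivation:
After event 0: A_seq=228 A_ack=0 B_seq=0 B_ack=228
After event 1: A_seq=384 A_ack=0 B_seq=0 B_ack=384
After event 2: A_seq=406 A_ack=0 B_seq=0 B_ack=384
After event 3: A_seq=416 A_ack=0 B_seq=0 B_ack=384
After event 4: A_seq=416 A_ack=0 B_seq=0 B_ack=416
After event 5: A_seq=512 A_ack=0 B_seq=0 B_ack=512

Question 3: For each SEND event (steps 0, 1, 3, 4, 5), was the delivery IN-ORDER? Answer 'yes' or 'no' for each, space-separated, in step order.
Step 0: SEND seq=100 -> in-order
Step 1: SEND seq=228 -> in-order
Step 3: SEND seq=406 -> out-of-order
Step 4: SEND seq=384 -> in-order
Step 5: SEND seq=416 -> in-order

Answer: yes yes no yes yes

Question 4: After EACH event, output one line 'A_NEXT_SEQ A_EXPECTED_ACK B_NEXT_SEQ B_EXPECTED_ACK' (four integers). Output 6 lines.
228 0 0 228
384 0 0 384
406 0 0 384
416 0 0 384
416 0 0 416
512 0 0 512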